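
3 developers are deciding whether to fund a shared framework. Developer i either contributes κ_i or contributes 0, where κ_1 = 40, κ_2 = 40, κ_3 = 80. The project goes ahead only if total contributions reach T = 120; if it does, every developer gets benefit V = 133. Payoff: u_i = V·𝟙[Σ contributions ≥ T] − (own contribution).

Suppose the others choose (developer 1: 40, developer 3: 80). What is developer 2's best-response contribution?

Others' total = 120 ≥ 120; contributing adds cost 40 for no extra benefit.
Best response: 0.

0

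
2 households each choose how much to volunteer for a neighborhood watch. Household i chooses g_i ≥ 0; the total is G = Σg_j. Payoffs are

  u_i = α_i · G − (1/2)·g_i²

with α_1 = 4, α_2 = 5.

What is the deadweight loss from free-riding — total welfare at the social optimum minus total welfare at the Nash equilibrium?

20.5

Household i's FOC: ∂u_i/∂g_i = α_i − g_i = 0, so g_i* = α_i.
NE contributions = (4, 5); G = 9.
W^NE = (Σα)·G − ½Σα_i² = 9² − ½·41 = 60.5.
Planner sets g_i = Σα_j = 9 for every i, so G^SO = 2·9 = 18.
W^SO = (Σα)·G^SO − ½·2·(Σα)² = (2/2)·9² = 81.
Deadweight loss = W^SO − W^NE = 20.5.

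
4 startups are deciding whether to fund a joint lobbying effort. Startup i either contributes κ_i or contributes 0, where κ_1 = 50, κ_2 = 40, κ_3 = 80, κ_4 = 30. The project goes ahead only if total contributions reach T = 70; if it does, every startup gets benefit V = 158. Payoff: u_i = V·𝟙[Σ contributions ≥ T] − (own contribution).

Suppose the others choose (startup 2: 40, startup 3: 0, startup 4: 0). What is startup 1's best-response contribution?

Others' total = 40. Contributing 50 brings total to 90 ≥ 70: gain V − κ_1 = 108.
Best response: 50.

50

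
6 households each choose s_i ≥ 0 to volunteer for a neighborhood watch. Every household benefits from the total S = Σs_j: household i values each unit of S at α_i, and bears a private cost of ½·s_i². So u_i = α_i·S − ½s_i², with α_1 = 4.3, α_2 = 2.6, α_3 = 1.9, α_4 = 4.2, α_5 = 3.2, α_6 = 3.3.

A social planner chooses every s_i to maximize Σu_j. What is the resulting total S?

Planner FOC: ∂(Σu_j)/∂s_i = (Σα_j) − s_i = 0, so s_i^SO = Σα_j = 19.5 for every i; S^SO = 117.

117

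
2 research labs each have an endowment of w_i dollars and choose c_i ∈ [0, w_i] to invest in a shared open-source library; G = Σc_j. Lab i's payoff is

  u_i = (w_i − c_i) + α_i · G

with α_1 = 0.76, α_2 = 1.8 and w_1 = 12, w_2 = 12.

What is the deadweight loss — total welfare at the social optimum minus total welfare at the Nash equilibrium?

18.72

∂u_i/∂c_i = α_i − 1, so lab i contributes w_i if α_i > 1, else 0.
α_i > 1 for i ∈ {2}; NE contributions (0, 12), G = 12.
W^NE = Σw_i − G^NE + (Σα_i)·G^NE = 24 + 1.56·12 = 42.72.
Planner: ∂(Σu_j)/∂c_i = Σα_j − 1 = 1.56 > 0, so everyone contributes w_i; G^SO = 24, W^SO = 24 + 1.56·24 = 61.44.
Deadweight loss = 18.72.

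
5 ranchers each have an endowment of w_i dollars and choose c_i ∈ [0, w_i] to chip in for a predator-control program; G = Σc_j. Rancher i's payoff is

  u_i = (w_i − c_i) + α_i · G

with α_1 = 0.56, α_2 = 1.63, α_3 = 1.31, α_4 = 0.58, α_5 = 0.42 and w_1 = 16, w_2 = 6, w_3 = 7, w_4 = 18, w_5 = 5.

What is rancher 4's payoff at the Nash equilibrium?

25.54

∂u_i/∂c_i = α_i − 1, so rancher i contributes w_i if α_i > 1, else 0.
α_i > 1 for i ∈ {2, 3}; NE contributions (0, 6, 7, 0, 0), G = 13.
u_4 = (18 − 0) + 0.58·13 = 25.54.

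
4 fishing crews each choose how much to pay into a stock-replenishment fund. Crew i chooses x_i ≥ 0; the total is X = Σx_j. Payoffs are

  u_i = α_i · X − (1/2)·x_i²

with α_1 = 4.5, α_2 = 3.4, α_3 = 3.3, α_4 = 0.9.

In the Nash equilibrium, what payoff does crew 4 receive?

10.485

Crew i's FOC: ∂u_i/∂x_i = α_i − x_i = 0, so x_i* = α_i.
NE contributions = (4.5, 3.4, 3.3, 0.9); X = 12.1.
u_4 = α_4·X − ½·(x_4)² = 0.9·12.1 − ½·0.9² = 10.485.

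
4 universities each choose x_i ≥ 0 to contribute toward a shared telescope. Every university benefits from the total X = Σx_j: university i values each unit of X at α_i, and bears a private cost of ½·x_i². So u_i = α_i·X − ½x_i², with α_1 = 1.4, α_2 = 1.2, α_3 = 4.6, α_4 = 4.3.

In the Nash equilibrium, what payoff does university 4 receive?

University i's FOC: ∂u_i/∂x_i = α_i − x_i = 0, so x_i* = α_i.
NE contributions = (1.4, 1.2, 4.6, 4.3); X = 11.5.
u_4 = α_4·X − ½·(x_4)² = 4.3·11.5 − ½·4.3² = 40.205.

40.205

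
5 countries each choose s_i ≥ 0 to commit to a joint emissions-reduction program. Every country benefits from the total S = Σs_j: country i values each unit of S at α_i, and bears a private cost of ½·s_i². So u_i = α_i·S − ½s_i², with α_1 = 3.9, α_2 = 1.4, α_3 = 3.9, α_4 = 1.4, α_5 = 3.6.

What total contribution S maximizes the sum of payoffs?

Planner FOC: ∂(Σu_j)/∂s_i = (Σα_j) − s_i = 0, so s_i^SO = Σα_j = 14.2 for every i; S^SO = 71.

71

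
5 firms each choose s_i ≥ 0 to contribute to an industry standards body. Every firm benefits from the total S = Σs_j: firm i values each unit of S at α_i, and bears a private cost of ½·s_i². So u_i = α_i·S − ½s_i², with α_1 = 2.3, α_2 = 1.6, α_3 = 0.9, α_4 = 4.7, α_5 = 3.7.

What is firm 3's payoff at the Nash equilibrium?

Firm i's FOC: ∂u_i/∂s_i = α_i − s_i = 0, so s_i* = α_i.
NE contributions = (2.3, 1.6, 0.9, 4.7, 3.7); S = 13.2.
u_3 = α_3·S − ½·(s_3)² = 0.9·13.2 − ½·0.9² = 11.475.

11.475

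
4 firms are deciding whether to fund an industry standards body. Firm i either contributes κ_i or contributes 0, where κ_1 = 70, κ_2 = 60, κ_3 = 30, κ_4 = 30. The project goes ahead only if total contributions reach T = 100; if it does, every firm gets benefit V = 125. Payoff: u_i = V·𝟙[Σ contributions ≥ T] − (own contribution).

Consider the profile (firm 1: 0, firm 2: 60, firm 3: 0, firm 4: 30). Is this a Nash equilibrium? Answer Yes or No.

Total = 90 < 100: not provided.
Firm 1 (pledges 0, payoff 0): pledging 70 → total 160, payoff 55. Profitable deviation.

No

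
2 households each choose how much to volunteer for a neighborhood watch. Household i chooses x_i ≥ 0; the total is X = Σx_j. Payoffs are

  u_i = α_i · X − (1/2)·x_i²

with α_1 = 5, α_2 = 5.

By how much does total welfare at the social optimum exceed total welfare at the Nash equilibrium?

Household i's FOC: ∂u_i/∂x_i = α_i − x_i = 0, so x_i* = α_i.
NE contributions = (5, 5); X = 10.
W^NE = (Σα)·X − ½Σα_i² = 10² − ½·50 = 75.
Planner sets x_i = Σα_j = 10 for every i, so X^SO = 2·10 = 20.
W^SO = (Σα)·X^SO − ½·2·(Σα)² = (2/2)·10² = 100.
Deadweight loss = W^SO − W^NE = 25.

25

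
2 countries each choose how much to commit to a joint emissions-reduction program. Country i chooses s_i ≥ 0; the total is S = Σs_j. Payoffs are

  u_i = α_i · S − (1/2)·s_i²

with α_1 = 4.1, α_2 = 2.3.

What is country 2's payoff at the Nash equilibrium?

Country i's FOC: ∂u_i/∂s_i = α_i − s_i = 0, so s_i* = α_i.
NE contributions = (4.1, 2.3); S = 6.4.
u_2 = α_2·S − ½·(s_2)² = 2.3·6.4 − ½·2.3² = 12.075.

12.075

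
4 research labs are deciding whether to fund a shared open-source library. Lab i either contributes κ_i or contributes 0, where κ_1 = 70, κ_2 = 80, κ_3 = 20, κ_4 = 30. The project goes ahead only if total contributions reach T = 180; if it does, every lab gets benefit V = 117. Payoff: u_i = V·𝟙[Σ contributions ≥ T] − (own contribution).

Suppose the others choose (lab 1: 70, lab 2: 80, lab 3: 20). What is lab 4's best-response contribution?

Others' total = 170. Contributing 30 brings total to 200 ≥ 180: gain V − κ_4 = 87.
Best response: 30.

30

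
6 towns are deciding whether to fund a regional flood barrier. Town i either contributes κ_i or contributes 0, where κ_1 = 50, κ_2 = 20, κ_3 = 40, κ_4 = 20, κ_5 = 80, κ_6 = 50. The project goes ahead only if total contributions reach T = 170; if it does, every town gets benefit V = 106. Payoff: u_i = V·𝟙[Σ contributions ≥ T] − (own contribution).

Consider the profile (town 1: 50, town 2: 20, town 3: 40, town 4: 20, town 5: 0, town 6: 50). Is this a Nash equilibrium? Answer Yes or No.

Yes

Total = 180 ≥ 170: provided.
Town 1 (pledges 50, payoff 56): dropping to 0 → total 130, payoff 0. No gain.
Town 2 (pledges 20, payoff 86): dropping to 0 → total 160, payoff 0. No gain.
Town 3 (pledges 40, payoff 66): dropping to 0 → total 140, payoff 0. No gain.
Town 4 (pledges 20, payoff 86): dropping to 0 → total 160, payoff 0. No gain.
Town 5 (pledges 0, payoff 106): pledging 80 → total 260, payoff 26. No gain.
Town 6 (pledges 50, payoff 56): dropping to 0 → total 130, payoff 0. No gain.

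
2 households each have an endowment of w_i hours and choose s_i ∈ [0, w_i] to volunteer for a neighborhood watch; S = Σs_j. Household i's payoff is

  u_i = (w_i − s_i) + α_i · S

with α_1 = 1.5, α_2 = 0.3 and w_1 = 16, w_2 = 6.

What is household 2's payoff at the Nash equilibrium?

∂u_i/∂s_i = α_i − 1, so household i contributes w_i if α_i > 1, else 0.
α_i > 1 for i ∈ {1}; NE contributions (16, 0), S = 16.
u_2 = (6 − 0) + 0.3·16 = 10.8.

10.8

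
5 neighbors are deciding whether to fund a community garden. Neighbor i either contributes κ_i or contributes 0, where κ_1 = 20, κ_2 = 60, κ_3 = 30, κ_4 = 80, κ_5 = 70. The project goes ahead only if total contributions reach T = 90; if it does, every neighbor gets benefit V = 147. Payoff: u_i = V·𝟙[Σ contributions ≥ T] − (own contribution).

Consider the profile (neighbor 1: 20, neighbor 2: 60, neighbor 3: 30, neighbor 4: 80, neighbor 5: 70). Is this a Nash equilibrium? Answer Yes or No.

No

Total = 260 ≥ 90: provided.
Neighbor 1 (pledges 20, payoff 127): dropping to 0 → total 240, payoff 147. Profitable deviation.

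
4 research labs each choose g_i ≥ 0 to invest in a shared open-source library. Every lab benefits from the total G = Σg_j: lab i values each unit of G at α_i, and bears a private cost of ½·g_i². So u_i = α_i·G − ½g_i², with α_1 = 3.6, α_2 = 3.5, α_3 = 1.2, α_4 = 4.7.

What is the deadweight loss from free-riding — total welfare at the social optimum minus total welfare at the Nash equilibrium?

193.37

Lab i's FOC: ∂u_i/∂g_i = α_i − g_i = 0, so g_i* = α_i.
NE contributions = (3.6, 3.5, 1.2, 4.7); G = 13.
W^NE = (Σα)·G − ½Σα_i² = 13² − ½·48.74 = 144.63.
Planner sets g_i = Σα_j = 13 for every i, so G^SO = 4·13 = 52.
W^SO = (Σα)·G^SO − ½·4·(Σα)² = (4/2)·13² = 338.
Deadweight loss = W^SO − W^NE = 193.37.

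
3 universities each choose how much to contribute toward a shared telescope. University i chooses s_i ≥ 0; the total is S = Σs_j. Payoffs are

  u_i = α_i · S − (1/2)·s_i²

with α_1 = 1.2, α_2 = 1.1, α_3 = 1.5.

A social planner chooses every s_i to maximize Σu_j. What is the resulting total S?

Planner FOC: ∂(Σu_j)/∂s_i = (Σα_j) − s_i = 0, so s_i^SO = Σα_j = 3.8 for every i; S^SO = 11.4.

11.4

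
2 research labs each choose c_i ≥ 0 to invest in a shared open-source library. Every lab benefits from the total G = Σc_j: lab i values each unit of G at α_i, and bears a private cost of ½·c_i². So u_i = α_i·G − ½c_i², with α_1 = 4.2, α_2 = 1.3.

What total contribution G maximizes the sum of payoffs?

11

Planner FOC: ∂(Σu_j)/∂c_i = (Σα_j) − c_i = 0, so c_i^SO = Σα_j = 5.5 for every i; G^SO = 11.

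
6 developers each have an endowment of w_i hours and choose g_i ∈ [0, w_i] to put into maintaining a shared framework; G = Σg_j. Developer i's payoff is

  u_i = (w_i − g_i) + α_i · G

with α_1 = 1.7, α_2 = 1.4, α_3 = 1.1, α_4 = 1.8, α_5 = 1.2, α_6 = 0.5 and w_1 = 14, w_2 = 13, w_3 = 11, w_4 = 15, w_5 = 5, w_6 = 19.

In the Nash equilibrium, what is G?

∂u_i/∂g_i = α_i − 1, so developer i contributes w_i if α_i > 1, else 0.
α_i > 1 for i ∈ {1, 2, 3, 4, 5}; NE contributions (14, 13, 11, 15, 5, 0), G = 58.

58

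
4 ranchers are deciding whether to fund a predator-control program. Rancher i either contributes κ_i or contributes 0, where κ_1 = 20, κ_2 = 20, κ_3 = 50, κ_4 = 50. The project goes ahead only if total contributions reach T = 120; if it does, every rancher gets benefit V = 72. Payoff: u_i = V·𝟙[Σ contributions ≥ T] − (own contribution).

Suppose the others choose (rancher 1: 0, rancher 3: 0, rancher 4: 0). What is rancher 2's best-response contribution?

Others' total = 0. Even contributing 20 gives 20 < 120: no benefit either way.
Best response: 0.

0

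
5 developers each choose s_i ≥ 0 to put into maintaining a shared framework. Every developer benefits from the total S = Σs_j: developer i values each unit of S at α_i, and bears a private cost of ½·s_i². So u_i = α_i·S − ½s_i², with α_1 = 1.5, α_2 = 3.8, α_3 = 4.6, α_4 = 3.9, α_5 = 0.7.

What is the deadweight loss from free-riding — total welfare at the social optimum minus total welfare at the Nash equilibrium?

342.15

Developer i's FOC: ∂u_i/∂s_i = α_i − s_i = 0, so s_i* = α_i.
NE contributions = (1.5, 3.8, 4.6, 3.9, 0.7); S = 14.5.
W^NE = (Σα)·S − ½Σα_i² = 14.5² − ½·53.55 = 183.475.
Planner sets s_i = Σα_j = 14.5 for every i, so S^SO = 5·14.5 = 72.5.
W^SO = (Σα)·S^SO − ½·5·(Σα)² = (5/2)·14.5² = 525.625.
Deadweight loss = W^SO − W^NE = 342.15.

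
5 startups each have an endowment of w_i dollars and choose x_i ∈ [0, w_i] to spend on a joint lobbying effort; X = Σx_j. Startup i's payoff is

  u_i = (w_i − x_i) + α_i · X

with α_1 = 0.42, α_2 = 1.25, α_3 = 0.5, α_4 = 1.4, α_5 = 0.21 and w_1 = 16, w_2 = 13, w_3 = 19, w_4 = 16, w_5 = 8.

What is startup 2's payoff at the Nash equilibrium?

∂u_i/∂x_i = α_i − 1, so startup i contributes w_i if α_i > 1, else 0.
α_i > 1 for i ∈ {2, 4}; NE contributions (0, 13, 0, 16, 0), X = 29.
u_2 = (13 − 13) + 1.25·29 = 36.25.

36.25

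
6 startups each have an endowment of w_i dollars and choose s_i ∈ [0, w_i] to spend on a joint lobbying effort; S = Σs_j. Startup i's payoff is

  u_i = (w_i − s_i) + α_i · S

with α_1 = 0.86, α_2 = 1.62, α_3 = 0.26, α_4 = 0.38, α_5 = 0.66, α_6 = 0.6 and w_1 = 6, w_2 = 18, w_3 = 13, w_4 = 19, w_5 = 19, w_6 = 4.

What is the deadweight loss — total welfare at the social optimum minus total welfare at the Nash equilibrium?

206.18

∂u_i/∂s_i = α_i − 1, so startup i contributes w_i if α_i > 1, else 0.
α_i > 1 for i ∈ {2}; NE contributions (0, 18, 0, 0, 0, 0), S = 18.
W^NE = Σw_i − S^NE + (Σα_i)·S^NE = 79 + 3.38·18 = 139.84.
Planner: ∂(Σu_j)/∂s_i = Σα_j − 1 = 3.38 > 0, so everyone contributes w_i; S^SO = 79, W^SO = 79 + 3.38·79 = 346.02.
Deadweight loss = 206.18.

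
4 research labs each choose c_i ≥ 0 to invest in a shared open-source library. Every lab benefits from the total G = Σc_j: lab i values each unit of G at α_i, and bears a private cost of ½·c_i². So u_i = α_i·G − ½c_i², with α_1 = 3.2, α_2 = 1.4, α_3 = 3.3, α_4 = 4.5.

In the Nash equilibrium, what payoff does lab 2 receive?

16.38

Lab i's FOC: ∂u_i/∂c_i = α_i − c_i = 0, so c_i* = α_i.
NE contributions = (3.2, 1.4, 3.3, 4.5); G = 12.4.
u_2 = α_2·G − ½·(c_2)² = 1.4·12.4 − ½·1.4² = 16.38.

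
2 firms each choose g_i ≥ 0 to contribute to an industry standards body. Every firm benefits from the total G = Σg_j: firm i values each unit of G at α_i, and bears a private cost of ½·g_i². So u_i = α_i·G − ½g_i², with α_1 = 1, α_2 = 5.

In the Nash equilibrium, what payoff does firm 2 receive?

Firm i's FOC: ∂u_i/∂g_i = α_i − g_i = 0, so g_i* = α_i.
NE contributions = (1, 5); G = 6.
u_2 = α_2·G − ½·(g_2)² = 5·6 − ½·5² = 17.5.

17.5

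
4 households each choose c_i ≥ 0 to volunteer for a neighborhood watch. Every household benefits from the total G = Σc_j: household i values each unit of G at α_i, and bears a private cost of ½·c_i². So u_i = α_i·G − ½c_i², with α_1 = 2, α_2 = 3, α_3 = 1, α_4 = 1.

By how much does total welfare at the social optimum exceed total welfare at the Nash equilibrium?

56.5

Household i's FOC: ∂u_i/∂c_i = α_i − c_i = 0, so c_i* = α_i.
NE contributions = (2, 3, 1, 1); G = 7.
W^NE = (Σα)·G − ½Σα_i² = 7² − ½·15 = 41.5.
Planner sets c_i = Σα_j = 7 for every i, so G^SO = 4·7 = 28.
W^SO = (Σα)·G^SO − ½·4·(Σα)² = (4/2)·7² = 98.
Deadweight loss = W^SO − W^NE = 56.5.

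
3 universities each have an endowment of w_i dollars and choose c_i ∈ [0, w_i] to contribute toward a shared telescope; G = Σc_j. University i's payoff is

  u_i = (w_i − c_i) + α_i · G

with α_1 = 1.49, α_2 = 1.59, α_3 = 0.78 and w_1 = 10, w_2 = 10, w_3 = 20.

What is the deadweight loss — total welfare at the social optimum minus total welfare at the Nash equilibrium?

57.2

∂u_i/∂c_i = α_i − 1, so university i contributes w_i if α_i > 1, else 0.
α_i > 1 for i ∈ {1, 2}; NE contributions (10, 10, 0), G = 20.
W^NE = Σw_i − G^NE + (Σα_i)·G^NE = 40 + 2.86·20 = 97.2.
Planner: ∂(Σu_j)/∂c_i = Σα_j − 1 = 2.86 > 0, so everyone contributes w_i; G^SO = 40, W^SO = 40 + 2.86·40 = 154.4.
Deadweight loss = 57.2.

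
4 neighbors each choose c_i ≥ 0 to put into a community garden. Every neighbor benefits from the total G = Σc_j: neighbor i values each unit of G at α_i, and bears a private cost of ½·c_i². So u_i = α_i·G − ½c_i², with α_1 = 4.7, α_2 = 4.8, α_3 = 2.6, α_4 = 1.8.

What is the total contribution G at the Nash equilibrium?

13.9

Neighbor i's FOC: ∂u_i/∂c_i = α_i − c_i = 0, so c_i* = α_i.
NE contributions = (4.7, 4.8, 2.6, 1.8); G = 13.9.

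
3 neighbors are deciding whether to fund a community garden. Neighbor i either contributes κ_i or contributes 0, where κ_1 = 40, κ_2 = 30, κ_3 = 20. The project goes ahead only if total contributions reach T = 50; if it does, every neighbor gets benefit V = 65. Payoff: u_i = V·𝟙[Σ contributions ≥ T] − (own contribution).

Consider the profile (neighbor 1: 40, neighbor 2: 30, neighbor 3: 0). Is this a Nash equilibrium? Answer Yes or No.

Total = 70 ≥ 50: provided.
Neighbor 1 (pledges 40, payoff 25): dropping to 0 → total 30, payoff 0. No gain.
Neighbor 2 (pledges 30, payoff 35): dropping to 0 → total 40, payoff 0. No gain.
Neighbor 3 (pledges 0, payoff 65): pledging 20 → total 90, payoff 45. No gain.

Yes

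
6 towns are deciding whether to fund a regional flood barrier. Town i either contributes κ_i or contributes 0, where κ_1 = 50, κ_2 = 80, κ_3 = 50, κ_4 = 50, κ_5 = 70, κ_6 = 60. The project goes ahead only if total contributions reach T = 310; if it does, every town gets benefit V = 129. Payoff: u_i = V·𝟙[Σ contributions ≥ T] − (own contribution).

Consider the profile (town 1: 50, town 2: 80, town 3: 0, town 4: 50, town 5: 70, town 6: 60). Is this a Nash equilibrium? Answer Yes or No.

Yes

Total = 310 ≥ 310: provided.
Town 1 (pledges 50, payoff 79): dropping to 0 → total 260, payoff 0. No gain.
Town 2 (pledges 80, payoff 49): dropping to 0 → total 230, payoff 0. No gain.
Town 3 (pledges 0, payoff 129): pledging 50 → total 360, payoff 79. No gain.
Town 4 (pledges 50, payoff 79): dropping to 0 → total 260, payoff 0. No gain.
Town 5 (pledges 70, payoff 59): dropping to 0 → total 240, payoff 0. No gain.
Town 6 (pledges 60, payoff 69): dropping to 0 → total 250, payoff 0. No gain.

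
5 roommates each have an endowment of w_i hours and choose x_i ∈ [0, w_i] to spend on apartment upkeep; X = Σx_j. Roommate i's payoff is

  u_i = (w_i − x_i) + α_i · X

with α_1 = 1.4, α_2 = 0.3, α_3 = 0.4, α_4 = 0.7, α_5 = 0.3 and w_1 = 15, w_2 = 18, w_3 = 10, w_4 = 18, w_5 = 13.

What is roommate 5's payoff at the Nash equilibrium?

∂u_i/∂x_i = α_i − 1, so roommate i contributes w_i if α_i > 1, else 0.
α_i > 1 for i ∈ {1}; NE contributions (15, 0, 0, 0, 0), X = 15.
u_5 = (13 − 0) + 0.3·15 = 17.5.

17.5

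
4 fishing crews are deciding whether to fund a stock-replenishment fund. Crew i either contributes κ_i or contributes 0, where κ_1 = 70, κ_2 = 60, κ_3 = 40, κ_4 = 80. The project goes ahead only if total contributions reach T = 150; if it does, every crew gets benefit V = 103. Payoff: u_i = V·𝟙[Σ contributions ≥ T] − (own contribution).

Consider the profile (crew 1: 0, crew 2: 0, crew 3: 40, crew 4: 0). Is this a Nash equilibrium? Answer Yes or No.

Total = 40 < 150: not provided.
Crew 1 (pledges 0, payoff 0): pledging 70 → total 110, payoff -70. No gain.
Crew 2 (pledges 0, payoff 0): pledging 60 → total 100, payoff -60. No gain.
Crew 3 (pledges 40, payoff -40): dropping to 0 → total 0, payoff 0. Profitable deviation.

No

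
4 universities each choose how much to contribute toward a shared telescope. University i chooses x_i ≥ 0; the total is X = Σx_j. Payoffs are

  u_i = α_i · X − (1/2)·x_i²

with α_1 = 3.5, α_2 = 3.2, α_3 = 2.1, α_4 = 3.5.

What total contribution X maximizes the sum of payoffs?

Planner FOC: ∂(Σu_j)/∂x_i = (Σα_j) − x_i = 0, so x_i^SO = Σα_j = 12.3 for every i; X^SO = 49.2.

49.2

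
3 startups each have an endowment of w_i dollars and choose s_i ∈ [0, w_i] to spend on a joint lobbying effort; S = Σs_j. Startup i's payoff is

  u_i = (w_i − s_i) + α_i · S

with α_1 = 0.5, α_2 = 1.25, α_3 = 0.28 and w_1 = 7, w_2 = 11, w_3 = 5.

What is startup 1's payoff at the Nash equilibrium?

∂u_i/∂s_i = α_i − 1, so startup i contributes w_i if α_i > 1, else 0.
α_i > 1 for i ∈ {2}; NE contributions (0, 11, 0), S = 11.
u_1 = (7 − 0) + 0.5·11 = 12.5.

12.5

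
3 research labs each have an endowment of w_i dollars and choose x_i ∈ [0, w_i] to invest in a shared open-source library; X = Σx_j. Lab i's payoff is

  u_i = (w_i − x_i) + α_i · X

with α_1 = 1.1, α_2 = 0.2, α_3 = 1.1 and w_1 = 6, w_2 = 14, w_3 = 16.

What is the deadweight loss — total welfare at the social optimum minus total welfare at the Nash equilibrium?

19.6

∂u_i/∂x_i = α_i − 1, so lab i contributes w_i if α_i > 1, else 0.
α_i > 1 for i ∈ {1, 3}; NE contributions (6, 0, 16), X = 22.
W^NE = Σw_i − X^NE + (Σα_i)·X^NE = 36 + 1.4·22 = 66.8.
Planner: ∂(Σu_j)/∂x_i = Σα_j − 1 = 1.4 > 0, so everyone contributes w_i; X^SO = 36, W^SO = 36 + 1.4·36 = 86.4.
Deadweight loss = 19.6.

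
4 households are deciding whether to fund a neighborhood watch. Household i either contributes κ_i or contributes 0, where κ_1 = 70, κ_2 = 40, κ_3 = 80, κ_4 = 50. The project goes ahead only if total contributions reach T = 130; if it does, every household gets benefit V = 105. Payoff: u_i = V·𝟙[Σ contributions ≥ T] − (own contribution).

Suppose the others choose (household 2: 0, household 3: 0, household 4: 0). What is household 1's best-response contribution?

Others' total = 0. Even contributing 70 gives 70 < 130: no benefit either way.
Best response: 0.

0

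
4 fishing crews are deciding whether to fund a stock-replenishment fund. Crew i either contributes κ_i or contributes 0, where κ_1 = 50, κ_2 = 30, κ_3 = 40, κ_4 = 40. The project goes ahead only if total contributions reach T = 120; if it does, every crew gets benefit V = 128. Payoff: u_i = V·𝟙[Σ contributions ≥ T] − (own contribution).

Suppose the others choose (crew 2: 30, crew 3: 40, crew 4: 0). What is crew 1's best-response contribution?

Others' total = 70. Contributing 50 brings total to 120 ≥ 120: gain V − κ_1 = 78.
Best response: 50.

50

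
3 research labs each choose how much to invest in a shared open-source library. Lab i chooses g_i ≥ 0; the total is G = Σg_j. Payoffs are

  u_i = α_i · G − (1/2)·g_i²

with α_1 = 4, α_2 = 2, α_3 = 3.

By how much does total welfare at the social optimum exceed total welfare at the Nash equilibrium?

55

Lab i's FOC: ∂u_i/∂g_i = α_i − g_i = 0, so g_i* = α_i.
NE contributions = (4, 2, 3); G = 9.
W^NE = (Σα)·G − ½Σα_i² = 9² − ½·29 = 66.5.
Planner sets g_i = Σα_j = 9 for every i, so G^SO = 3·9 = 27.
W^SO = (Σα)·G^SO − ½·3·(Σα)² = (3/2)·9² = 121.5.
Deadweight loss = W^SO − W^NE = 55.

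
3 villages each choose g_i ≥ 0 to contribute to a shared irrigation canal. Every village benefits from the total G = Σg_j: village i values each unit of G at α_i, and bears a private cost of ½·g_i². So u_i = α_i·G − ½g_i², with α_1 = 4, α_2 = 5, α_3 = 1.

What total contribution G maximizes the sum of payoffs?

Planner FOC: ∂(Σu_j)/∂g_i = (Σα_j) − g_i = 0, so g_i^SO = Σα_j = 10 for every i; G^SO = 30.

30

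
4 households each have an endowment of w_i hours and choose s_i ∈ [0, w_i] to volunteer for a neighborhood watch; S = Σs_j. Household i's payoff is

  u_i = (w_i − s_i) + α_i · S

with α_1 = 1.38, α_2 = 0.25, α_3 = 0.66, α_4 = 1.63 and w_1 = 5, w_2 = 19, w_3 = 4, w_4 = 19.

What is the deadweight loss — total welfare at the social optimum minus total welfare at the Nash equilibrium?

67.16

∂u_i/∂s_i = α_i − 1, so household i contributes w_i if α_i > 1, else 0.
α_i > 1 for i ∈ {1, 4}; NE contributions (5, 0, 0, 19), S = 24.
W^NE = Σw_i − S^NE + (Σα_i)·S^NE = 47 + 2.92·24 = 117.08.
Planner: ∂(Σu_j)/∂s_i = Σα_j − 1 = 2.92 > 0, so everyone contributes w_i; S^SO = 47, W^SO = 47 + 2.92·47 = 184.24.
Deadweight loss = 67.16.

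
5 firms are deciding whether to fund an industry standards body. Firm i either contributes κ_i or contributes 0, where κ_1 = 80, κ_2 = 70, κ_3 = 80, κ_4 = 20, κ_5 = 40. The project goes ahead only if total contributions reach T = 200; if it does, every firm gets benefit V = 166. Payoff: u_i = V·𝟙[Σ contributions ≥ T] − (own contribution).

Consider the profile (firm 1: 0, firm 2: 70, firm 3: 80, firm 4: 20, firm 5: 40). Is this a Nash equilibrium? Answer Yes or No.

Total = 210 ≥ 200: provided.
Firm 1 (pledges 0, payoff 166): pledging 80 → total 290, payoff 86. No gain.
Firm 2 (pledges 70, payoff 96): dropping to 0 → total 140, payoff 0. No gain.
Firm 3 (pledges 80, payoff 86): dropping to 0 → total 130, payoff 0. No gain.
Firm 4 (pledges 20, payoff 146): dropping to 0 → total 190, payoff 0. No gain.
Firm 5 (pledges 40, payoff 126): dropping to 0 → total 170, payoff 0. No gain.

Yes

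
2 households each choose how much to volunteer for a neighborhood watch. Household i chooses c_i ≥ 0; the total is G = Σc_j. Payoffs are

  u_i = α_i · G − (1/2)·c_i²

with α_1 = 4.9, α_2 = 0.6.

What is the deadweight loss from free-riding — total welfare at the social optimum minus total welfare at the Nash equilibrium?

12.185

Household i's FOC: ∂u_i/∂c_i = α_i − c_i = 0, so c_i* = α_i.
NE contributions = (4.9, 0.6); G = 5.5.
W^NE = (Σα)·G − ½Σα_i² = 5.5² − ½·24.37 = 18.065.
Planner sets c_i = Σα_j = 5.5 for every i, so G^SO = 2·5.5 = 11.
W^SO = (Σα)·G^SO − ½·2·(Σα)² = (2/2)·5.5² = 30.25.
Deadweight loss = W^SO − W^NE = 12.185.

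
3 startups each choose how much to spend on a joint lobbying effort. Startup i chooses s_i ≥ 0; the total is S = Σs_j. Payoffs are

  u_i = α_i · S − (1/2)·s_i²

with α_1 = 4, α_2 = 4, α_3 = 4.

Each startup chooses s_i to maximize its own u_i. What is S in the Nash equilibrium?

Startup i's FOC: ∂u_i/∂s_i = α_i − s_i = 0, so s_i* = α_i.
NE contributions = (4, 4, 4); S = 12.

12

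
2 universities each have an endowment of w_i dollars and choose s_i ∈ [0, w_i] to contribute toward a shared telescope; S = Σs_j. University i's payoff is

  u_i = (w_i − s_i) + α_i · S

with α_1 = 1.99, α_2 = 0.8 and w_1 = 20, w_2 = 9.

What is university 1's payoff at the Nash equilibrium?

∂u_i/∂s_i = α_i − 1, so university i contributes w_i if α_i > 1, else 0.
α_i > 1 for i ∈ {1}; NE contributions (20, 0), S = 20.
u_1 = (20 − 20) + 1.99·20 = 39.8.

39.8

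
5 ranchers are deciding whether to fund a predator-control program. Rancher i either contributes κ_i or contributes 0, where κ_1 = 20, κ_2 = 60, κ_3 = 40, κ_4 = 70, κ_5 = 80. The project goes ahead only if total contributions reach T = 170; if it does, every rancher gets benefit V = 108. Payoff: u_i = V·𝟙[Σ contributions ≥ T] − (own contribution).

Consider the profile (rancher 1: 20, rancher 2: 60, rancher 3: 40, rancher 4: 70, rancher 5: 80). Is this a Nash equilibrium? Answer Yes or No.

Total = 270 ≥ 170: provided.
Rancher 1 (pledges 20, payoff 88): dropping to 0 → total 250, payoff 108. Profitable deviation.

No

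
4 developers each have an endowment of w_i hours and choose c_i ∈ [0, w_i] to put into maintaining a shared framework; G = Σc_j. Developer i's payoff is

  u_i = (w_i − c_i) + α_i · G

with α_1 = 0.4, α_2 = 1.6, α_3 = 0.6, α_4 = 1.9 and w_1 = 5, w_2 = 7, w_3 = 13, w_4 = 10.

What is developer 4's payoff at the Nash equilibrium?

32.3

∂u_i/∂c_i = α_i − 1, so developer i contributes w_i if α_i > 1, else 0.
α_i > 1 for i ∈ {2, 4}; NE contributions (0, 7, 0, 10), G = 17.
u_4 = (10 − 10) + 1.9·17 = 32.3.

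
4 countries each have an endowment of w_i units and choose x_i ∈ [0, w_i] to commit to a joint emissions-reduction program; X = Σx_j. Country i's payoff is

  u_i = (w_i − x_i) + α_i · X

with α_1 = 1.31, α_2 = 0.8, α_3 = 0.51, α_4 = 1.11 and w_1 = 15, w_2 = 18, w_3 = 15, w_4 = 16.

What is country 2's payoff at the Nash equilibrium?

42.8

∂u_i/∂x_i = α_i − 1, so country i contributes w_i if α_i > 1, else 0.
α_i > 1 for i ∈ {1, 4}; NE contributions (15, 0, 0, 16), X = 31.
u_2 = (18 − 0) + 0.8·31 = 42.8.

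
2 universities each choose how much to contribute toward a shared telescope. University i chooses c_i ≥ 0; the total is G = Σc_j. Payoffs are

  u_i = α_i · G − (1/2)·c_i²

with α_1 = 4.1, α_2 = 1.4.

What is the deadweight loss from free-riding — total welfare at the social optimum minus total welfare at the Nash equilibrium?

University i's FOC: ∂u_i/∂c_i = α_i − c_i = 0, so c_i* = α_i.
NE contributions = (4.1, 1.4); G = 5.5.
W^NE = (Σα)·G − ½Σα_i² = 5.5² − ½·18.77 = 20.865.
Planner sets c_i = Σα_j = 5.5 for every i, so G^SO = 2·5.5 = 11.
W^SO = (Σα)·G^SO − ½·2·(Σα)² = (2/2)·5.5² = 30.25.
Deadweight loss = W^SO − W^NE = 9.385.

9.385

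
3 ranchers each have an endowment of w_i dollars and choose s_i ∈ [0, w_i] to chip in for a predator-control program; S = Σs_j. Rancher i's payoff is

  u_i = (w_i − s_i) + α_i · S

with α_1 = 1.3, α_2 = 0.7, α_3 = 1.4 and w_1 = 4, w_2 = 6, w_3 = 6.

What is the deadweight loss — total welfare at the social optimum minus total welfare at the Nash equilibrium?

∂u_i/∂s_i = α_i − 1, so rancher i contributes w_i if α_i > 1, else 0.
α_i > 1 for i ∈ {1, 3}; NE contributions (4, 0, 6), S = 10.
W^NE = Σw_i − S^NE + (Σα_i)·S^NE = 16 + 2.4·10 = 40.
Planner: ∂(Σu_j)/∂s_i = Σα_j − 1 = 2.4 > 0, so everyone contributes w_i; S^SO = 16, W^SO = 16 + 2.4·16 = 54.4.
Deadweight loss = 14.4.

14.4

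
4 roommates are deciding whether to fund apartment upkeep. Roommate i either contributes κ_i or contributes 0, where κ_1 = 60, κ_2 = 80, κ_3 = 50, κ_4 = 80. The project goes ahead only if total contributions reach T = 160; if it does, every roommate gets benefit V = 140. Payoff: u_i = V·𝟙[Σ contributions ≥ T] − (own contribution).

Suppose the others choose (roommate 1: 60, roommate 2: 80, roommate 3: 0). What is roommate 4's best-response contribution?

Others' total = 140. Contributing 80 brings total to 220 ≥ 160: gain V − κ_4 = 60.
Best response: 80.

80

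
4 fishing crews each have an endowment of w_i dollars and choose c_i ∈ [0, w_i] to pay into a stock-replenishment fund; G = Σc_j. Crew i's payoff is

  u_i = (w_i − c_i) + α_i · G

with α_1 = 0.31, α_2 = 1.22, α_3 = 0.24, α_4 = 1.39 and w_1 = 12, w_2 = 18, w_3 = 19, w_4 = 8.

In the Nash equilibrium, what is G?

∂u_i/∂c_i = α_i − 1, so crew i contributes w_i if α_i > 1, else 0.
α_i > 1 for i ∈ {2, 4}; NE contributions (0, 18, 0, 8), G = 26.

26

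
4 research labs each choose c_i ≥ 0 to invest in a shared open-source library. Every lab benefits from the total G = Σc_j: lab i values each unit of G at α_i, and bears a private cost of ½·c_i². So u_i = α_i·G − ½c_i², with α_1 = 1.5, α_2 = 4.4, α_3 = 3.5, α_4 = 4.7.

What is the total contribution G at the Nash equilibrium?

Lab i's FOC: ∂u_i/∂c_i = α_i − c_i = 0, so c_i* = α_i.
NE contributions = (1.5, 4.4, 3.5, 4.7); G = 14.1.

14.1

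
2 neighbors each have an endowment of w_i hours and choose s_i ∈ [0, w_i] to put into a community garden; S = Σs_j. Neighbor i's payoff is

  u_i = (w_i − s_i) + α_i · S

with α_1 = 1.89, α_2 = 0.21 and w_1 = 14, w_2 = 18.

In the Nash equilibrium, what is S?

∂u_i/∂s_i = α_i − 1, so neighbor i contributes w_i if α_i > 1, else 0.
α_i > 1 for i ∈ {1}; NE contributions (14, 0), S = 14.

14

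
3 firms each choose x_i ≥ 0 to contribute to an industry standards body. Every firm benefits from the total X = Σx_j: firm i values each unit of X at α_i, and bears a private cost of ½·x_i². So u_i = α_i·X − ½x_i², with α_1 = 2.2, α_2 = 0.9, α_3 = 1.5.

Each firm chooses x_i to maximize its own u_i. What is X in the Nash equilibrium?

4.6

Firm i's FOC: ∂u_i/∂x_i = α_i − x_i = 0, so x_i* = α_i.
NE contributions = (2.2, 0.9, 1.5); X = 4.6.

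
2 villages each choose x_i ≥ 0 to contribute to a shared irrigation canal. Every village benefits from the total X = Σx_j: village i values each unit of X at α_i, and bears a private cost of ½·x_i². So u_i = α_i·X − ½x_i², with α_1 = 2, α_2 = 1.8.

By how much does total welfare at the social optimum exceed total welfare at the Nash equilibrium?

Village i's FOC: ∂u_i/∂x_i = α_i − x_i = 0, so x_i* = α_i.
NE contributions = (2, 1.8); X = 3.8.
W^NE = (Σα)·X − ½Σα_i² = 3.8² − ½·7.24 = 10.82.
Planner sets x_i = Σα_j = 3.8 for every i, so X^SO = 2·3.8 = 7.6.
W^SO = (Σα)·X^SO − ½·2·(Σα)² = (2/2)·3.8² = 14.44.
Deadweight loss = W^SO − W^NE = 3.62.

3.62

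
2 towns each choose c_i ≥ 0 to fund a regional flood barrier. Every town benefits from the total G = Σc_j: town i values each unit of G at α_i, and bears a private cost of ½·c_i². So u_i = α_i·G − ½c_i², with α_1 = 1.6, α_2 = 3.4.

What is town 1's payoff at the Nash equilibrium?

6.72

Town i's FOC: ∂u_i/∂c_i = α_i − c_i = 0, so c_i* = α_i.
NE contributions = (1.6, 3.4); G = 5.
u_1 = α_1·G − ½·(c_1)² = 1.6·5 − ½·1.6² = 6.72.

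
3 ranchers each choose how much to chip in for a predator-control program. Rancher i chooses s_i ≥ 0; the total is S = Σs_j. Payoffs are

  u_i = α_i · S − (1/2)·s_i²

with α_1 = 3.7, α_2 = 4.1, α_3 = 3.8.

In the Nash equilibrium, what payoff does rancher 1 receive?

Rancher i's FOC: ∂u_i/∂s_i = α_i − s_i = 0, so s_i* = α_i.
NE contributions = (3.7, 4.1, 3.8); S = 11.6.
u_1 = α_1·S − ½·(s_1)² = 3.7·11.6 − ½·3.7² = 36.075.

36.075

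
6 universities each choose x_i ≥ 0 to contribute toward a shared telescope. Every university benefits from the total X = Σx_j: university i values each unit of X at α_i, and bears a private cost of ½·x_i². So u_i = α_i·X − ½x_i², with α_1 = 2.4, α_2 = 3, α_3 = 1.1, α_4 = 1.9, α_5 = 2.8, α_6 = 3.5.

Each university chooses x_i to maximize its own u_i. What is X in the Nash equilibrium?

14.7

University i's FOC: ∂u_i/∂x_i = α_i − x_i = 0, so x_i* = α_i.
NE contributions = (2.4, 3, 1.1, 1.9, 2.8, 3.5); X = 14.7.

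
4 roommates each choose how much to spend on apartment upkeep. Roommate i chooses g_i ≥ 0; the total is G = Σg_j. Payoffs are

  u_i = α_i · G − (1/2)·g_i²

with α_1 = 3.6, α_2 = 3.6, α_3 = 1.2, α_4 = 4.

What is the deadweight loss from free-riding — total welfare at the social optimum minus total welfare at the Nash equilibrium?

Roommate i's FOC: ∂u_i/∂g_i = α_i − g_i = 0, so g_i* = α_i.
NE contributions = (3.6, 3.6, 1.2, 4); G = 12.4.
W^NE = (Σα)·G − ½Σα_i² = 12.4² − ½·43.36 = 132.08.
Planner sets g_i = Σα_j = 12.4 for every i, so G^SO = 4·12.4 = 49.6.
W^SO = (Σα)·G^SO − ½·4·(Σα)² = (4/2)·12.4² = 307.52.
Deadweight loss = W^SO − W^NE = 175.44.

175.44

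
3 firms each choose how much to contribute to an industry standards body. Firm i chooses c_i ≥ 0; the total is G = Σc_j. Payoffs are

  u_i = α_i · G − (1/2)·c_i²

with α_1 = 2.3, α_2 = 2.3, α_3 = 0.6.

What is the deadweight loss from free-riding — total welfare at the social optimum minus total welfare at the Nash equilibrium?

Firm i's FOC: ∂u_i/∂c_i = α_i − c_i = 0, so c_i* = α_i.
NE contributions = (2.3, 2.3, 0.6); G = 5.2.
W^NE = (Σα)·G − ½Σα_i² = 5.2² − ½·10.94 = 21.57.
Planner sets c_i = Σα_j = 5.2 for every i, so G^SO = 3·5.2 = 15.6.
W^SO = (Σα)·G^SO − ½·3·(Σα)² = (3/2)·5.2² = 40.56.
Deadweight loss = W^SO − W^NE = 18.99.

18.99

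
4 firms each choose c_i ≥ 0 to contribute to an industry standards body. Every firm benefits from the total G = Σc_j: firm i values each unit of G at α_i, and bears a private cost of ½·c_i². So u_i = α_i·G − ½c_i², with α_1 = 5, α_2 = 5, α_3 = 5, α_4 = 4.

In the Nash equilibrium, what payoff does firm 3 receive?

82.5

Firm i's FOC: ∂u_i/∂c_i = α_i − c_i = 0, so c_i* = α_i.
NE contributions = (5, 5, 5, 4); G = 19.
u_3 = α_3·G − ½·(c_3)² = 5·19 − ½·5² = 82.5.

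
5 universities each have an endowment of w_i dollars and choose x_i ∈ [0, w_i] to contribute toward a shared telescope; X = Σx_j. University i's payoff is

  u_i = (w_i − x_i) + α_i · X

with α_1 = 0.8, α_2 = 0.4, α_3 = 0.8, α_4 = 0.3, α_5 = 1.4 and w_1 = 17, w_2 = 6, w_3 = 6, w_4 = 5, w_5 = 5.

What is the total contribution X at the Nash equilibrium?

∂u_i/∂x_i = α_i − 1, so university i contributes w_i if α_i > 1, else 0.
α_i > 1 for i ∈ {5}; NE contributions (0, 0, 0, 0, 5), X = 5.

5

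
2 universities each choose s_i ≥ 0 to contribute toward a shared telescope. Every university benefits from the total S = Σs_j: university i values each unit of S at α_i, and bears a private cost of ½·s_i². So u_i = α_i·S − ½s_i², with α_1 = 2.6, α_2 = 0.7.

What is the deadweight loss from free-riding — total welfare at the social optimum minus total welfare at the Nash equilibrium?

3.625

University i's FOC: ∂u_i/∂s_i = α_i − s_i = 0, so s_i* = α_i.
NE contributions = (2.6, 0.7); S = 3.3.
W^NE = (Σα)·S − ½Σα_i² = 3.3² − ½·7.25 = 7.265.
Planner sets s_i = Σα_j = 3.3 for every i, so S^SO = 2·3.3 = 6.6.
W^SO = (Σα)·S^SO − ½·2·(Σα)² = (2/2)·3.3² = 10.89.
Deadweight loss = W^SO − W^NE = 3.625.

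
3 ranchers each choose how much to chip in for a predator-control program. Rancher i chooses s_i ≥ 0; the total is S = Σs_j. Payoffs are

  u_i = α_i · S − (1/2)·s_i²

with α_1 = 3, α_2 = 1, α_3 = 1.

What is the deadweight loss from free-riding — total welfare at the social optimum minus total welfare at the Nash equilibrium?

18

Rancher i's FOC: ∂u_i/∂s_i = α_i − s_i = 0, so s_i* = α_i.
NE contributions = (3, 1, 1); S = 5.
W^NE = (Σα)·S − ½Σα_i² = 5² − ½·11 = 19.5.
Planner sets s_i = Σα_j = 5 for every i, so S^SO = 3·5 = 15.
W^SO = (Σα)·S^SO − ½·3·(Σα)² = (3/2)·5² = 37.5.
Deadweight loss = W^SO − W^NE = 18.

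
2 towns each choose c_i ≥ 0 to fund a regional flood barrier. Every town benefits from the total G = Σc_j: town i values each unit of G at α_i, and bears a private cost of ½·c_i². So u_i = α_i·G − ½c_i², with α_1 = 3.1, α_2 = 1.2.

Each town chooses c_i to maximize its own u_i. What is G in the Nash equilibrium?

4.3

Town i's FOC: ∂u_i/∂c_i = α_i − c_i = 0, so c_i* = α_i.
NE contributions = (3.1, 1.2); G = 4.3.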